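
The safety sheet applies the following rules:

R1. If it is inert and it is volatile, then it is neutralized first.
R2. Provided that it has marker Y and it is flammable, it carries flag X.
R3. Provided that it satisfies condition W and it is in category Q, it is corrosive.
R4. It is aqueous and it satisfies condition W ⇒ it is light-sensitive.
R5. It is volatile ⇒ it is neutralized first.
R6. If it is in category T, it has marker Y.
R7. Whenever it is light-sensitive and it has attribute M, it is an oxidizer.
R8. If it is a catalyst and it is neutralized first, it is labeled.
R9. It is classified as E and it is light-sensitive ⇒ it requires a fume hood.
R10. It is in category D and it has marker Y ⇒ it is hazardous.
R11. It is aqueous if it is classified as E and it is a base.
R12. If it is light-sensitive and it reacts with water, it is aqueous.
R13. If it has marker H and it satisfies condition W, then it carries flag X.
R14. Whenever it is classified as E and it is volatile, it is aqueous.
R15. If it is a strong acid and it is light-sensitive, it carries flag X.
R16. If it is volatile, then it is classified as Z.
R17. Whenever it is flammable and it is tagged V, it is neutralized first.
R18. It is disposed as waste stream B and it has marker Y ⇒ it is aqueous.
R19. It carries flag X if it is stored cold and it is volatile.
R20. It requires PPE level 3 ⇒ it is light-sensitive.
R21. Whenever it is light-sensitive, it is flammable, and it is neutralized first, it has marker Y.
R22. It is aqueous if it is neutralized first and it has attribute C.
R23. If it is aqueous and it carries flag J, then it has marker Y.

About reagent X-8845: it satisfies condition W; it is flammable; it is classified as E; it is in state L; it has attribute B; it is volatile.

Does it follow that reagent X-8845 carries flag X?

Yes

By R5 (it is volatile): it is neutralized first.
By R14 (it is classified as E, it is volatile): it is aqueous.
By R4 (it is aqueous, it satisfies condition W): it is light-sensitive.
By R21 (it is light-sensitive, it is flammable, it is neutralized first): it has marker Y.
By R2 (it has marker Y, it is flammable): it carries flag X.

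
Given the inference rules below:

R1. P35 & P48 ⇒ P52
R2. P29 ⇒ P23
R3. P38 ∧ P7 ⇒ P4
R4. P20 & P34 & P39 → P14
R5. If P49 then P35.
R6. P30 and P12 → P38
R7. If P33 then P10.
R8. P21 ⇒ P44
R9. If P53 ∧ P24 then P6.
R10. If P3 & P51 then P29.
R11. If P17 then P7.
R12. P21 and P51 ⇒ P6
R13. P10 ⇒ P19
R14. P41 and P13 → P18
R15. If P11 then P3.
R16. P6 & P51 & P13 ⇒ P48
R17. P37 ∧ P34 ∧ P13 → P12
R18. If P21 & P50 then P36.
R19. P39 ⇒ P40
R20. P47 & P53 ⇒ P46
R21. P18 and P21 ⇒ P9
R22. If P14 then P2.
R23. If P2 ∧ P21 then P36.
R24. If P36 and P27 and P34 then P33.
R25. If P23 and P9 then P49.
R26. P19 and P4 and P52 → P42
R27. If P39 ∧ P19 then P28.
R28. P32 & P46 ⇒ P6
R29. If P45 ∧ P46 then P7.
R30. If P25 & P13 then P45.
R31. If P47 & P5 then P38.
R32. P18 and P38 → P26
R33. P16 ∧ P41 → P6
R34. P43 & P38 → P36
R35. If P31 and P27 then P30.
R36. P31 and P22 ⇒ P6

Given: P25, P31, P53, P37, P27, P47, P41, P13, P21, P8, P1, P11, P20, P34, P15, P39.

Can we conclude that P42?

Forward chaining from the given facts derives: P14, P44, P18, P3, P12, P40, P46, P9, P2, P36, P33, P45, P30, P38, P10, P19, P28, P7, P26, P4.
The only rule concluding P42 is R26, which needs P52; that is never established.

No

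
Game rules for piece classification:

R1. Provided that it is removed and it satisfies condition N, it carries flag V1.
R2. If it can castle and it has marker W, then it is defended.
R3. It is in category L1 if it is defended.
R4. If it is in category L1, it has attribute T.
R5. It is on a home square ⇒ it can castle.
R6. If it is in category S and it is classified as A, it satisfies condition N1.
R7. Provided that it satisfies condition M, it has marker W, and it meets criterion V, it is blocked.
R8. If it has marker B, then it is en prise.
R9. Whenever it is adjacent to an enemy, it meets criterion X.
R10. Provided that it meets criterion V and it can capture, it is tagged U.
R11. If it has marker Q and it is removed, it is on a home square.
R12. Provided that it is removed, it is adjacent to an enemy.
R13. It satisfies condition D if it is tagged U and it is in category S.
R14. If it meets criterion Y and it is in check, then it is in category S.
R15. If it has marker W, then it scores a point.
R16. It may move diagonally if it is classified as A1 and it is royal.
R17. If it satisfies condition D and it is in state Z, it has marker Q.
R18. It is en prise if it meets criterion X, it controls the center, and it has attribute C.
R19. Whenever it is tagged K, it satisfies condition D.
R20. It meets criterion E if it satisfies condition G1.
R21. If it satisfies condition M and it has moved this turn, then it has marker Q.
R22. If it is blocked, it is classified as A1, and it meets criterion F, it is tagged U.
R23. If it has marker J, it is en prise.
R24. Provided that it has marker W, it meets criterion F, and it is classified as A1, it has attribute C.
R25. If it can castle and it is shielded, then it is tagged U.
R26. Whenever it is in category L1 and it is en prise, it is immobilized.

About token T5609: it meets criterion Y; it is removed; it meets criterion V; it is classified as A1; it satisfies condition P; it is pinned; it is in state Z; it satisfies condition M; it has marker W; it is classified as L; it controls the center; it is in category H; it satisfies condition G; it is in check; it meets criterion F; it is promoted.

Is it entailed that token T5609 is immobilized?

By R7 (it satisfies condition M, it has marker W, it meets criterion V): it is blocked.
By R12 (it is removed): it is adjacent to an enemy.
By R14 (it meets criterion Y, it is in check): it is in category S.
By R22 (it is blocked, it is classified as A1, it meets criterion F): it is tagged U.
By R24 (it has marker W, it meets criterion F, it is classified as A1): it has attribute C.
By R9 (it is adjacent to an enemy): it meets criterion X.
By R13 (it is tagged U, it is in category S): it satisfies condition D.
By R17 (it satisfies condition D, it is in state Z): it has marker Q.
By R18 (it meets criterion X, it controls the center, it has attribute C): it is en prise.
By R11 (it has marker Q, it is removed): it is on a home square.
By R5 (it is on a home square): it can castle.
By R2 (it can castle, it has marker W): it is defended.
By R3 (it is defended): it is in category L1.
By R26 (it is in category L1, it is en prise): it is immobilized.

Yes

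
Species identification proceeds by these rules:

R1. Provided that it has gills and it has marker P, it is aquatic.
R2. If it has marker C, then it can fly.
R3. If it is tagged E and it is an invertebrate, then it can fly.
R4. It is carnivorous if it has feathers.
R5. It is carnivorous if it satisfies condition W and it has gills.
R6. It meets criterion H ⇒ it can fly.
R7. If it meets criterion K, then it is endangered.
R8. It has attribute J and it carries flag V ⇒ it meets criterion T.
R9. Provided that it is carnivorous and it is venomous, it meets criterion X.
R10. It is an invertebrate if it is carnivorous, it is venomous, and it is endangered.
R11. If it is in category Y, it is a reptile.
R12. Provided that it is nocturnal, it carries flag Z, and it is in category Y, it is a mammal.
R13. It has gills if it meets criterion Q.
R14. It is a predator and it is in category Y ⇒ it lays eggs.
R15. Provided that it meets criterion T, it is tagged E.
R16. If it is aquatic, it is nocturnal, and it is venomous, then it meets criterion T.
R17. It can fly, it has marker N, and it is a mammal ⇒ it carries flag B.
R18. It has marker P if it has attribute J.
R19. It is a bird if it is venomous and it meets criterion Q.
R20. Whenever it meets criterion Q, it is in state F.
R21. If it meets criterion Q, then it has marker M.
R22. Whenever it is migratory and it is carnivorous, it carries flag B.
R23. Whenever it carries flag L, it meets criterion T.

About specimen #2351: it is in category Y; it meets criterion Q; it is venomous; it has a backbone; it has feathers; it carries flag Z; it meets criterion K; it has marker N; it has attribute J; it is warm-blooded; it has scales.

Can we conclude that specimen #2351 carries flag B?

No

Forward chaining from the given facts derives: is carnivorous, is endangered, meets criterion X, is an invertebrate, is a reptile, has gills, has marker P, is a bird, is in state F, has marker M, is aquatic.
Rules concluding "it carries flag B": R17 needs "it can fly"; R22 needs "it is migratory" — none of these are established.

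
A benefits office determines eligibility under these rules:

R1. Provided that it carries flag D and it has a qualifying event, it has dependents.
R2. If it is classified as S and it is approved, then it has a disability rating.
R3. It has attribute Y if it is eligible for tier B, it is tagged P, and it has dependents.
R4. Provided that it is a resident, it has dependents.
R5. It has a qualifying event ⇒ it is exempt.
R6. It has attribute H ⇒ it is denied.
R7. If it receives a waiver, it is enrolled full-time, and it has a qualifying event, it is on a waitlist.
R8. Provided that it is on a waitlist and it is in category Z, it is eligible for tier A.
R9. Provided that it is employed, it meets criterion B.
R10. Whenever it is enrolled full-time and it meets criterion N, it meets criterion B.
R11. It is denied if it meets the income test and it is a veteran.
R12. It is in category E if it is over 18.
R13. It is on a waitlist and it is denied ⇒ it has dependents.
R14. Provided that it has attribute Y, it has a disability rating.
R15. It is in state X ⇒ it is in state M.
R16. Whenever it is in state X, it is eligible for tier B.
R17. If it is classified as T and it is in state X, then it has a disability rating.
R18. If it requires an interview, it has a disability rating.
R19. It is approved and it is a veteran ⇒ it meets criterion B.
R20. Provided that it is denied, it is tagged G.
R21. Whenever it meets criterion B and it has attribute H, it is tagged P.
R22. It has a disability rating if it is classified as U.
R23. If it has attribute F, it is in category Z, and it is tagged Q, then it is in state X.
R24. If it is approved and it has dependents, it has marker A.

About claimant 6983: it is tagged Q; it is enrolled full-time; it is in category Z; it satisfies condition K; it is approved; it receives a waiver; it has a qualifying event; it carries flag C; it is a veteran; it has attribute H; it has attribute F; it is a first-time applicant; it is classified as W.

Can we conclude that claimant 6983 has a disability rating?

By R6 (it has attribute H): it is denied.
By R7 (it receives a waiver, it is enrolled full-time, it has a qualifying event): it is on a waitlist.
By R13 (it is on a waitlist, it is denied): it has dependents.
By R19 (it is approved, it is a veteran): it meets criterion B.
By R21 (it meets criterion B, it has attribute H): it is tagged P.
By R23 (it has attribute F, it is in category Z, it is tagged Q): it is in state X.
By R16 (it is in state X): it is eligible for tier B.
By R3 (it is eligible for tier B, it is tagged P, it has dependents): it has attribute Y.
By R14 (it has attribute Y): it has a disability rating.

Yes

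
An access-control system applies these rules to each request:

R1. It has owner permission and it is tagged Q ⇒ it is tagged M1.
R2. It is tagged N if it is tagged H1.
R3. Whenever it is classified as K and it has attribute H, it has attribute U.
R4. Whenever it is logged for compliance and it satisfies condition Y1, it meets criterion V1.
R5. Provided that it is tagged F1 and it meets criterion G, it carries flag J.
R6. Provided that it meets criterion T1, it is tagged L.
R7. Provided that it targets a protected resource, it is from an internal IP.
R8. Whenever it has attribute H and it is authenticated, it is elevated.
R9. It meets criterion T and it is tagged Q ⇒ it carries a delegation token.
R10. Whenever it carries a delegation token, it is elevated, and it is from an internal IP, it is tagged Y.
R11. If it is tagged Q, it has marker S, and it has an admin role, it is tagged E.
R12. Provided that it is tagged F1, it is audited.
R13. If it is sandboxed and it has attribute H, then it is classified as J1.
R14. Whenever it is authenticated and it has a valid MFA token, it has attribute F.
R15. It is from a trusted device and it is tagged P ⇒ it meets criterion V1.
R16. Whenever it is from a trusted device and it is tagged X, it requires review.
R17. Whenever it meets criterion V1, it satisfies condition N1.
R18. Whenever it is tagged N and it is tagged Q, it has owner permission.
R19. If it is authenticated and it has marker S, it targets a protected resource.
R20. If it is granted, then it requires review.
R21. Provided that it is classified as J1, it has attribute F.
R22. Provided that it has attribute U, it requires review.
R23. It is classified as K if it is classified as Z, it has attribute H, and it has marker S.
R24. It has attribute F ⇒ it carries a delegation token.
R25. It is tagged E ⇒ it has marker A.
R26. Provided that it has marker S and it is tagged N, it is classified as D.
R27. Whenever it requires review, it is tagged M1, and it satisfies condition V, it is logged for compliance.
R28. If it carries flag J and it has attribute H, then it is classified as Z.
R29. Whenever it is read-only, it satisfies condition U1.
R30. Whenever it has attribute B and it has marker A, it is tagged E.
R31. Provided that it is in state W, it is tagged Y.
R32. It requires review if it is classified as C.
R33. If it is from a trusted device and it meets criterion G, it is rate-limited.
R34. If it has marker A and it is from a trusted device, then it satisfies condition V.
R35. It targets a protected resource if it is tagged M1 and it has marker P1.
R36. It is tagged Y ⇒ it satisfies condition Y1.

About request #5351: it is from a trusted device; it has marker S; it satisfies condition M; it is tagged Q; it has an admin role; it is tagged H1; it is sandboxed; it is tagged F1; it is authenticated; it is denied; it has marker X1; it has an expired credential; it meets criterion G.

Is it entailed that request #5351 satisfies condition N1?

Forward chaining from the given facts derives: is tagged N, carries flag J, is tagged E, is audited, has owner permission, targets a protected resource, has marker A, is classified as D, is rate-limited, satisfies condition V, is tagged M1, is from an internal IP.
The only rule concluding "it satisfies condition N1" is R17, which needs "it meets criterion V1"; that is never established.

No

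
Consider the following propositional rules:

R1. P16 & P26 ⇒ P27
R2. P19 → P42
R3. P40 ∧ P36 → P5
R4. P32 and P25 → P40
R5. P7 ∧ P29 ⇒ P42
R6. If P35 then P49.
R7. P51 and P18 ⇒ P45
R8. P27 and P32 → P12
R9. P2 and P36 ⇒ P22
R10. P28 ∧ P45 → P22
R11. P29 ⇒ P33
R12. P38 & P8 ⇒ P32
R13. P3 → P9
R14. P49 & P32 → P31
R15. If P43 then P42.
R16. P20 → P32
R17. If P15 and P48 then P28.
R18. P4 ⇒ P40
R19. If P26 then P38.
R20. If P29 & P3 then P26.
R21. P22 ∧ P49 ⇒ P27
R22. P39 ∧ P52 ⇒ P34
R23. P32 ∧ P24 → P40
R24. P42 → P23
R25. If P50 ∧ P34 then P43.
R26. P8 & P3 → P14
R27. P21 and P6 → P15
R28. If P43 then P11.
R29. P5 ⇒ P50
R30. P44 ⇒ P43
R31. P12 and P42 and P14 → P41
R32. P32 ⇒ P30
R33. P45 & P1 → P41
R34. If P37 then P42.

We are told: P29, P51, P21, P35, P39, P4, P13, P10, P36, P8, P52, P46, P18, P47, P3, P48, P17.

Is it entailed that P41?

Forward chaining from the given facts derives: P49, P45, P33, P9, P40, P26, P34, P14, P5, P38, P50, P32, P31, P43, P11, P30, P42, P23.
Rules concluding P41: R31 needs P12; R33 needs P1 — none of these are established.

No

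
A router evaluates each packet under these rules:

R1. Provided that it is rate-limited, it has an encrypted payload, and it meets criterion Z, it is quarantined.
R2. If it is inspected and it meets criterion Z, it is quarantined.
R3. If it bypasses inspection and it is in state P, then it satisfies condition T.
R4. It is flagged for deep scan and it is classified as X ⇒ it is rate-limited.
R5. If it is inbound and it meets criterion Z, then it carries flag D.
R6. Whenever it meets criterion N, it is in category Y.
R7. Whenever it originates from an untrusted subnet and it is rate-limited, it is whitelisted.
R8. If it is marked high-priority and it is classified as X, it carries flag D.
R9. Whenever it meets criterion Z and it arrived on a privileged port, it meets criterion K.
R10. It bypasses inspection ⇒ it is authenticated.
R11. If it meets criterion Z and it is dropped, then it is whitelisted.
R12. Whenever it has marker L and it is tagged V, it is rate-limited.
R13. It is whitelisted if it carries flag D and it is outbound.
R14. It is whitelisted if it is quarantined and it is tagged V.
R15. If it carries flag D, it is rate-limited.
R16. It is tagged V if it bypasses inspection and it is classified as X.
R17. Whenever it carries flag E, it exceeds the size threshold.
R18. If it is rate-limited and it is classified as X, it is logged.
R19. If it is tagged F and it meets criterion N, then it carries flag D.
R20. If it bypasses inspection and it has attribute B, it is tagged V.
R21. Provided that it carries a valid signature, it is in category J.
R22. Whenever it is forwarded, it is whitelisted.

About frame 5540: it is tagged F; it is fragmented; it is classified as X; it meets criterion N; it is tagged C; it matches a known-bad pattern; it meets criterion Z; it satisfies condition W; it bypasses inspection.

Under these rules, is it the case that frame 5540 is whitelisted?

Forward chaining from the given facts derives: is in category Y, is authenticated, is tagged V, carries flag D, is rate-limited, is logged.
Rules concluding "it is whitelisted": R7 needs "it originates from an untrusted subnet"; R11 needs "it is dropped"; R13 needs "it is outbound"; R14 needs "it is quarantined"; R22 needs "it is forwarded" — none of these are established.

No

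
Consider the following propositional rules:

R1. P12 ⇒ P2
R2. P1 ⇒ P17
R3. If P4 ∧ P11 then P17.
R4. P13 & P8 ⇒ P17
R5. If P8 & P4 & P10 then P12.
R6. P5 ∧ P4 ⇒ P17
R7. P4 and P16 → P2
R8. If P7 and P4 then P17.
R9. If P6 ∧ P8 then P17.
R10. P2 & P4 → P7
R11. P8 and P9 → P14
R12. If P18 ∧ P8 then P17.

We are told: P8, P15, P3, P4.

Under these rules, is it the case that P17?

Forward chaining from the given facts derives: nothing new.
Rules concluding P17: R2 needs P1; R3 needs P11; R4 needs P13; R6 needs P5; R8 needs P7; R9 needs P6; R12 needs P18 — none of these are established.

No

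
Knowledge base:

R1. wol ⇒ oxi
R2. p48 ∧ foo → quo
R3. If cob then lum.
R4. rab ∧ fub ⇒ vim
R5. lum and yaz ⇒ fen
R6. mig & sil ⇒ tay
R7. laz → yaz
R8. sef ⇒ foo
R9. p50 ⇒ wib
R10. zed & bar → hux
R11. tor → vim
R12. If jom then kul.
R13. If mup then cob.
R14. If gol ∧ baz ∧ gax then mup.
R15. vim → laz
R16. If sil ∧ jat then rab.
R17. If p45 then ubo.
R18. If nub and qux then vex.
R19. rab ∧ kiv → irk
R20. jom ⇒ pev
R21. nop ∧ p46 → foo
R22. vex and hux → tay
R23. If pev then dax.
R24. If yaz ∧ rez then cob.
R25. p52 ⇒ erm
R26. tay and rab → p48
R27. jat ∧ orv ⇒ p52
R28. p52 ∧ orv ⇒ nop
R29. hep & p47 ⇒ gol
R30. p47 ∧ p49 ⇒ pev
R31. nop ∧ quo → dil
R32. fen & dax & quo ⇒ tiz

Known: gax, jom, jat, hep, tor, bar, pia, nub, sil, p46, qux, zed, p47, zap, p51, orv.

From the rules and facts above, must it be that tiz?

No

Forward chaining from the given facts derives: hux, vim, kul, laz, rab, vex, pev, tay, dax, p48, p52, nop, gol, yaz, foo, erm, quo, dil.
The only rule concluding tiz is R32, which needs fen; that is never established.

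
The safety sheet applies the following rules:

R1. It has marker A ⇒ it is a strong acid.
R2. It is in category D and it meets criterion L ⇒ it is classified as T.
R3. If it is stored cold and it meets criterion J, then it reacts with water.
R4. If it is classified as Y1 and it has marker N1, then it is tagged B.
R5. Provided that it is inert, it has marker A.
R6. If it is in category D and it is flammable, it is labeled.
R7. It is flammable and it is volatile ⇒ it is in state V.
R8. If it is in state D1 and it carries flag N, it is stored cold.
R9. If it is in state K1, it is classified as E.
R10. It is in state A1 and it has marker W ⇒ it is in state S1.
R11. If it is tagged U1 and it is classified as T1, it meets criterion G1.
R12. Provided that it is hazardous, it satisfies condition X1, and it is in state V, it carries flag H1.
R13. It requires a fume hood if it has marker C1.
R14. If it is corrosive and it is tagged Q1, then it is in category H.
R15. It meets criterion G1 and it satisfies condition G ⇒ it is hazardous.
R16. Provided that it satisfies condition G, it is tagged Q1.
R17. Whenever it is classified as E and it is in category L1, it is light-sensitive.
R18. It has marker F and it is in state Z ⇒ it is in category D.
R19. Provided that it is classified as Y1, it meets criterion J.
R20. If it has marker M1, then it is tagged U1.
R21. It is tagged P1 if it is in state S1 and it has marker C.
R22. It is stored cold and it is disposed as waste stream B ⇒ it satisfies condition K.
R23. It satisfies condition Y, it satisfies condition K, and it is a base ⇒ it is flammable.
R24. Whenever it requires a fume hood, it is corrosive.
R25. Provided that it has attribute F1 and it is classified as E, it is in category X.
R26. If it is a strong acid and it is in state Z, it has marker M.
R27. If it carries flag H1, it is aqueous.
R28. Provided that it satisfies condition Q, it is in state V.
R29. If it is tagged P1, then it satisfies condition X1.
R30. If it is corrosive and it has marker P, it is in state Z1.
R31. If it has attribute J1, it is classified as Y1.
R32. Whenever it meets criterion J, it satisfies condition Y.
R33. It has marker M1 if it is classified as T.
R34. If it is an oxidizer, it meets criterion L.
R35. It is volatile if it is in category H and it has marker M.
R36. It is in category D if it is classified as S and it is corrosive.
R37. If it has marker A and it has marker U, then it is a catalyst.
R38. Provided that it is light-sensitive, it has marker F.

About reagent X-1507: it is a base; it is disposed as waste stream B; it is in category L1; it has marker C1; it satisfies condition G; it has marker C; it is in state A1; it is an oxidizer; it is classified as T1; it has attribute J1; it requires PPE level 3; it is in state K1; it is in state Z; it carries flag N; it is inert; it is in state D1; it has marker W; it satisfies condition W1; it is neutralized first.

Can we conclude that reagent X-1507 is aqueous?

By R5 (it is inert): it has marker A.
By R8 (it is in state D1, it carries flag N): it is stored cold.
By R9 (it is in state K1): it is classified as E.
By R10 (it is in state A1, it has marker W): it is in state S1.
By R13 (it has marker C1): it requires a fume hood.
By R16 (it satisfies condition G): it is tagged Q1.
By R17 (it is classified as E, it is in category L1): it is light-sensitive.
By R21 (it is in state S1, it has marker C): it is tagged P1.
By R22 (it is stored cold, it is disposed as waste stream B): it satisfies condition K.
By R24 (it requires a fume hood): it is corrosive.
By R29 (it is tagged P1): it satisfies condition X1.
By R31 (it has attribute J1): it is classified as Y1.
By R34 (it is an oxidizer): it meets criterion L.
By R38 (it is light-sensitive): it has marker F.
By R1 (it has marker A): it is a strong acid.
By R14 (it is corrosive, it is tagged Q1): it is in category H.
By R18 (it has marker F, it is in state Z): it is in category D.
By R19 (it is classified as Y1): it meets criterion J.
By R26 (it is a strong acid, it is in state Z): it has marker M.
By R32 (it meets criterion J): it satisfies condition Y.
By R35 (it is in category H, it has marker M): it is volatile.
By R2 (it is in category D, it meets criterion L): it is classified as T.
By R23 (it satisfies condition Y, it satisfies condition K, it is a base): it is flammable.
By R33 (it is classified as T): it has marker M1.
By R7 (it is flammable, it is volatile): it is in state V.
By R20 (it has marker M1): it is tagged U1.
By R11 (it is tagged U1, it is classified as T1): it meets criterion G1.
By R15 (it meets criterion G1, it satisfies condition G): it is hazardous.
By R12 (it is hazardous, it satisfies condition X1, it is in state V): it carries flag H1.
By R27 (it carries flag H1): it is aqueous.

Yes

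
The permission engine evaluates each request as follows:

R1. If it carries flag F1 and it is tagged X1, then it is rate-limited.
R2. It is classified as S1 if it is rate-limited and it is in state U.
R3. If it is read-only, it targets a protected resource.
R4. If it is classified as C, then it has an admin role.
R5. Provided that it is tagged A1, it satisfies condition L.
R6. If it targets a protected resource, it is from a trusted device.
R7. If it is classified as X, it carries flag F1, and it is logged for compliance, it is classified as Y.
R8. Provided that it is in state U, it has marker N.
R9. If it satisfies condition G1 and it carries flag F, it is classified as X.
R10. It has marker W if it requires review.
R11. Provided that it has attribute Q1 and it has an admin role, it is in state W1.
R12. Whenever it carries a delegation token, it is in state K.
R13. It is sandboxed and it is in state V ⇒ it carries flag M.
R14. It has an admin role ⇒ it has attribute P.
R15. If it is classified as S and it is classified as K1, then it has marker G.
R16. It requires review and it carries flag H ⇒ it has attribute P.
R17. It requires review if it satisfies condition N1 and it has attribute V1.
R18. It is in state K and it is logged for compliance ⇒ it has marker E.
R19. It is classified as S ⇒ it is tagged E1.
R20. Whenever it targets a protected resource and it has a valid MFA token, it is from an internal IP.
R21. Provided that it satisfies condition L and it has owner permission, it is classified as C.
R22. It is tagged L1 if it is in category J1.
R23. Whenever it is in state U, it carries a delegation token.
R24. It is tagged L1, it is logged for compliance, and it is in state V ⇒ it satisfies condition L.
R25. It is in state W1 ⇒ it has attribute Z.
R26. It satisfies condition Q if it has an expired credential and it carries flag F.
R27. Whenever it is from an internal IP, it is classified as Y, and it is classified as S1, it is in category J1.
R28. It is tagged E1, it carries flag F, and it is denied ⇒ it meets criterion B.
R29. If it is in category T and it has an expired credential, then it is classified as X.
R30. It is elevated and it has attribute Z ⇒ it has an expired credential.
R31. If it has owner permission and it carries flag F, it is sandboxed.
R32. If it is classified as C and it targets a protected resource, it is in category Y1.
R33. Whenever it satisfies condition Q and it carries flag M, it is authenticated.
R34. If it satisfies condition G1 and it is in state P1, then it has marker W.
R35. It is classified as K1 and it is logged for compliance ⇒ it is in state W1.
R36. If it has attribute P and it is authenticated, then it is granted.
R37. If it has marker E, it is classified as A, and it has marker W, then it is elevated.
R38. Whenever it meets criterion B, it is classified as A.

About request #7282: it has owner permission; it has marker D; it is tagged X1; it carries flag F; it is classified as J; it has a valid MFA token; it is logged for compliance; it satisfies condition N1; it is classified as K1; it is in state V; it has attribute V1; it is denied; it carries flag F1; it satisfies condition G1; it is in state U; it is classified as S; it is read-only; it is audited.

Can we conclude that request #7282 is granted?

By R1 (it carries flag F1, it is tagged X1): it is rate-limited.
By R2 (it is rate-limited, it is in state U): it is classified as S1.
By R3 (it is read-only): it targets a protected resource.
By R9 (it satisfies condition G1, it carries flag F): it is classified as X.
By R17 (it satisfies condition N1, it has attribute V1): it requires review.
By R19 (it is classified as S): it is tagged E1.
By R20 (it targets a protected resource, it has a valid MFA token): it is from an internal IP.
By R23 (it is in state U): it carries a delegation token.
By R28 (it is tagged E1, it carries flag F, it is denied): it meets criterion B.
By R31 (it has owner permission, it carries flag F): it is sandboxed.
By R35 (it is classified as K1, it is logged for compliance): it is in state W1.
By R38 (it meets criterion B): it is classified as A.
By R7 (it is classified as X, it carries flag F1, it is logged for compliance): it is classified as Y.
By R10 (it requires review): it has marker W.
By R12 (it carries a delegation token): it is in state K.
By R13 (it is sandboxed, it is in state V): it carries flag M.
By R18 (it is in state K, it is logged for compliance): it has marker E.
By R25 (it is in state W1): it has attribute Z.
By R27 (it is from an internal IP, it is classified as Y, it is classified as S1): it is in category J1.
By R37 (it has marker E, it is classified as A, it has marker W): it is elevated.
By R22 (it is in category J1): it is tagged L1.
By R24 (it is tagged L1, it is logged for compliance, it is in state V): it satisfies condition L.
By R30 (it is elevated, it has attribute Z): it has an expired credential.
By R21 (it satisfies condition L, it has owner permission): it is classified as C.
By R26 (it has an expired credential, it carries flag F): it satisfies condition Q.
By R33 (it satisfies condition Q, it carries flag M): it is authenticated.
By R4 (it is classified as C): it has an admin role.
By R14 (it has an admin role): it has attribute P.
By R36 (it has attribute P, it is authenticated): it is granted.

Yes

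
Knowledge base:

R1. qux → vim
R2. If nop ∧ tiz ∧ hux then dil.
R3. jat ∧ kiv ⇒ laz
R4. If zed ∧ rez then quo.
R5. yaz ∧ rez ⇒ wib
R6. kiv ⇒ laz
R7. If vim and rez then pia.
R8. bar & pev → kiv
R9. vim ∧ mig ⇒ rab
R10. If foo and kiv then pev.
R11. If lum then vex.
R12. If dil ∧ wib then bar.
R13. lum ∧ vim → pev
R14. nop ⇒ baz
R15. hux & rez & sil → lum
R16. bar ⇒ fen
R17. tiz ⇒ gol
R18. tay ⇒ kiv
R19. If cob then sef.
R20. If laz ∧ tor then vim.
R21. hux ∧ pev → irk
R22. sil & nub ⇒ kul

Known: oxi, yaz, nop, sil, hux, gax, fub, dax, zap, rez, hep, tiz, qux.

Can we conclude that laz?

vim  (by R1: qux)
dil  (by R2: nop, tiz, hux)
wib  (by R5: yaz, rez)
bar  (by R12: dil, wib)
lum  (by R15: hux, rez, sil)
pev  (by R13: lum, vim)
kiv  (by R8: bar, pev)
laz  (by R6: kiv)

Yes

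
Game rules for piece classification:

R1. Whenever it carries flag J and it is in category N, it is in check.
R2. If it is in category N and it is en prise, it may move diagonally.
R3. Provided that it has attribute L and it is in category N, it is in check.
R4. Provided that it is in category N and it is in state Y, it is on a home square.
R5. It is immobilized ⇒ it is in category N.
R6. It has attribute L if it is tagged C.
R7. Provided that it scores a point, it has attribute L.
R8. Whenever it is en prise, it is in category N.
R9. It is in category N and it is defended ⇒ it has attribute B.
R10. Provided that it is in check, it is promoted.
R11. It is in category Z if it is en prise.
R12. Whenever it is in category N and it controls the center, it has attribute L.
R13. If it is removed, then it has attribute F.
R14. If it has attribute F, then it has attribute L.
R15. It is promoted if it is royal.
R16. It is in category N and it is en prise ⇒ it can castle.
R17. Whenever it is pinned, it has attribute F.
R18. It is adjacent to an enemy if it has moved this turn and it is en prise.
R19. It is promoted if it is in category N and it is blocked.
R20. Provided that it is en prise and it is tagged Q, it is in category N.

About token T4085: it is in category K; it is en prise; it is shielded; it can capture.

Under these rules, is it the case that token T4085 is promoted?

No

Forward chaining from the given facts derives: is in category N, is in category Z, can castle, may move diagonally.
Rules concluding "it is promoted": R10 needs "it is in check"; R15 needs "it is royal"; R19 needs "it is blocked" — none of these are established.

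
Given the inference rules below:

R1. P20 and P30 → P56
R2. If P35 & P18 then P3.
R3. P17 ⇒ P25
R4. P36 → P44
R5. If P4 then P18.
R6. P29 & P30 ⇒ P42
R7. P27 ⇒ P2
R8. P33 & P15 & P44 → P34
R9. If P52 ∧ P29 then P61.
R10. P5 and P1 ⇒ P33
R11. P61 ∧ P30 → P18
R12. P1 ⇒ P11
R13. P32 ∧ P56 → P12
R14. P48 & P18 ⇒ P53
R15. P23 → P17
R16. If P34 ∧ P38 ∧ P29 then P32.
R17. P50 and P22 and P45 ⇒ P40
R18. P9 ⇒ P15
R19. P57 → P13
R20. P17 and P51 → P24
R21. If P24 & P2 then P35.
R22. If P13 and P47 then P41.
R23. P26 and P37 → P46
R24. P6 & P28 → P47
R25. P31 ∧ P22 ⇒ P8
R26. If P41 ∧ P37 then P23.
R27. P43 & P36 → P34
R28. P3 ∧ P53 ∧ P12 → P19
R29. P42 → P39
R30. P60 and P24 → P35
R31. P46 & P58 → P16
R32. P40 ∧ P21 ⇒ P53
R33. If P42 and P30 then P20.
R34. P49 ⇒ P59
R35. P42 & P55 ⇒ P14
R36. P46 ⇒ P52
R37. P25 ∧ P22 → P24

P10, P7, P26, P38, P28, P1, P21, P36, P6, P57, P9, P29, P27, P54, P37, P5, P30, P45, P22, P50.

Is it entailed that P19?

Yes

P44  (by R4: P36)
P42  (by R6: P29, P30)
P2  (by R7: P27)
P33  (by R10: P5, P1)
P40  (by R17: P50, P22, P45)
P15  (by R18: P9)
P13  (by R19: P57)
P46  (by R23: P26, P37)
P47  (by R24: P6, P28)
P53  (by R32: P40, P21)
P20  (by R33: P42, P30)
P52  (by R36: P46)
P56  (by R1: P20, P30)
P34  (by R8: P33, P15, P44)
P61  (by R9: P52, P29)
P18  (by R11: P61, P30)
P32  (by R16: P34, P38, P29)
P41  (by R22: P13, P47)
P23  (by R26: P41, P37)
P12  (by R13: P32, P56)
P17  (by R15: P23)
P25  (by R3: P17)
P24  (by R37: P25, P22)
P35  (by R21: P24, P2)
P3  (by R2: P35, P18)
P19  (by R28: P3, P53, P12)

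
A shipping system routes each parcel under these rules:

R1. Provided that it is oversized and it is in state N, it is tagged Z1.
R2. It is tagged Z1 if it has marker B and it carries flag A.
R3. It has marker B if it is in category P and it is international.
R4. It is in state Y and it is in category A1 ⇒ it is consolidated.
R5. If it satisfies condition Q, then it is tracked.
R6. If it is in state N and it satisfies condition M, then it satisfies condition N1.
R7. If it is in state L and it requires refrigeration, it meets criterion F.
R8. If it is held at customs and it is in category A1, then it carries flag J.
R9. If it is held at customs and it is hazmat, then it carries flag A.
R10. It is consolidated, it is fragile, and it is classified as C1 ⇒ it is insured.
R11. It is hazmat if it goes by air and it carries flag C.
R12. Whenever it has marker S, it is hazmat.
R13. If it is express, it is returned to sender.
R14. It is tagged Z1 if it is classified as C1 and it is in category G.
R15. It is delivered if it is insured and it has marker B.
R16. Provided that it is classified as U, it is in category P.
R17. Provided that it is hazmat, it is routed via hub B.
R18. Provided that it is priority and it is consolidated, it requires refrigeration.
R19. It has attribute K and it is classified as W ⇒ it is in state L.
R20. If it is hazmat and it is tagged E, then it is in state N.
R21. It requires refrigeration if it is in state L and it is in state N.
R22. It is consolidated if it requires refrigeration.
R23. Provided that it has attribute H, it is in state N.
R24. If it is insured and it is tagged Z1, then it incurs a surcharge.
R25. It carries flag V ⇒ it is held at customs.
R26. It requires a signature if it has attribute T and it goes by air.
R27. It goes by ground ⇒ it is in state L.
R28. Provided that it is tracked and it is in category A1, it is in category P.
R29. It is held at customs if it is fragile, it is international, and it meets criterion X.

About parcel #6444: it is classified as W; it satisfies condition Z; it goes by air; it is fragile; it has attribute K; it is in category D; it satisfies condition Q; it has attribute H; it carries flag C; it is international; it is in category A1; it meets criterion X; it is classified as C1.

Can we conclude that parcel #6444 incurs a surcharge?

By R5 (it satisfies condition Q): it is tracked.
By R11 (it goes by air, it carries flag C): it is hazmat.
By R19 (it has attribute K, it is classified as W): it is in state L.
By R23 (it has attribute H): it is in state N.
By R28 (it is tracked, it is in category A1): it is in category P.
By R29 (it is fragile, it is international, it meets criterion X): it is held at customs.
By R3 (it is in category P, it is international): it has marker B.
By R9 (it is held at customs, it is hazmat): it carries flag A.
By R21 (it is in state L, it is in state N): it requires refrigeration.
By R22 (it requires refrigeration): it is consolidated.
By R2 (it has marker B, it carries flag A): it is tagged Z1.
By R10 (it is consolidated, it is fragile, it is classified as C1): it is insured.
By R24 (it is insured, it is tagged Z1): it incurs a surcharge.

Yes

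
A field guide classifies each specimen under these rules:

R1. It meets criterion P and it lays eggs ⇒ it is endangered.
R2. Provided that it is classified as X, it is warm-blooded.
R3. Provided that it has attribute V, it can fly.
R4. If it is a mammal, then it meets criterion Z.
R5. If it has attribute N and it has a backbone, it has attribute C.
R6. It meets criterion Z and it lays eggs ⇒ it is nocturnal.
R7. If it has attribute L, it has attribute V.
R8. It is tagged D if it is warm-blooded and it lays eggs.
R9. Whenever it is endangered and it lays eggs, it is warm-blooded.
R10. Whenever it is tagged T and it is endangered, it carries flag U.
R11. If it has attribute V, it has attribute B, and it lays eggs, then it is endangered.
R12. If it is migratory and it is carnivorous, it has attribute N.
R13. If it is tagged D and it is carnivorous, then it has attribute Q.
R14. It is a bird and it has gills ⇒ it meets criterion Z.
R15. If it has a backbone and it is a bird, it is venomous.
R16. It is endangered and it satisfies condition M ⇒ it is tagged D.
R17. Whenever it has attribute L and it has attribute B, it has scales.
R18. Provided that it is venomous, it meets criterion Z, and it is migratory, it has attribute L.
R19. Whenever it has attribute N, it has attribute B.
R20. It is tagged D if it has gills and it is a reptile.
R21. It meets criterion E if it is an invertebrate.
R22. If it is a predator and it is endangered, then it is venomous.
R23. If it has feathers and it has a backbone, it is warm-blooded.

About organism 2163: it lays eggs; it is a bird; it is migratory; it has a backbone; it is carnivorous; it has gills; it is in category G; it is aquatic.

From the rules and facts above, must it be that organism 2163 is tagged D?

By R12 (it is migratory, it is carnivorous): it has attribute N.
By R14 (it is a bird, it has gills): it meets criterion Z.
By R15 (it has a backbone, it is a bird): it is venomous.
By R18 (it is venomous, it meets criterion Z, it is migratory): it has attribute L.
By R19 (it has attribute N): it has attribute B.
By R7 (it has attribute L): it has attribute V.
By R11 (it has attribute V, it has attribute B, it lays eggs): it is endangered.
By R9 (it is endangered, it lays eggs): it is warm-blooded.
By R8 (it is warm-blooded, it lays eggs): it is tagged D.

Yes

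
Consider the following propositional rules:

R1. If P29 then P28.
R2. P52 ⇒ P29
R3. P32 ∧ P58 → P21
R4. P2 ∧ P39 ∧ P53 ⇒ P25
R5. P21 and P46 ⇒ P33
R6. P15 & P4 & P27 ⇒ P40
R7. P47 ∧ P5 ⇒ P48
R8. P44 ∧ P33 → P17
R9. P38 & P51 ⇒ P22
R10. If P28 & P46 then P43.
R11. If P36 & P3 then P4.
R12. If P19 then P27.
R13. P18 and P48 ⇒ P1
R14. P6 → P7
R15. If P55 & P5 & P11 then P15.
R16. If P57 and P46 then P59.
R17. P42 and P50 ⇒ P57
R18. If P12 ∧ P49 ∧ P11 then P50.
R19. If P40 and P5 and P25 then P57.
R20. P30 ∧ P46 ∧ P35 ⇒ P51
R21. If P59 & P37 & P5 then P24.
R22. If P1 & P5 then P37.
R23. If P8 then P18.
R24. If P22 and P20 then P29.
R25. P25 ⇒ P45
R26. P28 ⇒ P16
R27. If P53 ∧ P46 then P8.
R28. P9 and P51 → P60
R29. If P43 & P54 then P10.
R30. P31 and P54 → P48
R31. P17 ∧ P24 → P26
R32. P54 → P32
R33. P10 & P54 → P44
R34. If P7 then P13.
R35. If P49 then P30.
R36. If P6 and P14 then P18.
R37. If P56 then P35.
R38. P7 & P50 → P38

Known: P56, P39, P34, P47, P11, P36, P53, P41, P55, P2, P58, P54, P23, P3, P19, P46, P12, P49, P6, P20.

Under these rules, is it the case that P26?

No

Forward chaining from the given facts derives: P25, P4, P27, P7, P50, P45, P8, P32, P13, P30, P35, P38, P21, P33, P51, P18, P22, P29, P28, P43, P16, P10, P44, P17.
The only rule concluding P26 is R31, which needs P24; that is never established.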